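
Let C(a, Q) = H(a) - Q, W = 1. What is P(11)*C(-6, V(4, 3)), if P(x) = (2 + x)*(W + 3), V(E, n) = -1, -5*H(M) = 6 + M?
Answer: 52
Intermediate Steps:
H(M) = -6/5 - M/5 (H(M) = -(6 + M)/5 = -6/5 - M/5)
C(a, Q) = -6/5 - Q - a/5 (C(a, Q) = (-6/5 - a/5) - Q = -6/5 - Q - a/5)
P(x) = 8 + 4*x (P(x) = (2 + x)*(1 + 3) = (2 + x)*4 = 8 + 4*x)
P(11)*C(-6, V(4, 3)) = (8 + 4*11)*(-6/5 - 1*(-1) - ⅕*(-6)) = (8 + 44)*(-6/5 + 1 + 6/5) = 52*1 = 52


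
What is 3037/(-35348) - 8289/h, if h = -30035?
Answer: 201783277/1061677180 ≈ 0.19006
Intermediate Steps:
3037/(-35348) - 8289/h = 3037/(-35348) - 8289/(-30035) = 3037*(-1/35348) - 8289*(-1/30035) = -3037/35348 + 8289/30035 = 201783277/1061677180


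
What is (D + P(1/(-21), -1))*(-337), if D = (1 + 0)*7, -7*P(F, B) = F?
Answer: -347110/147 ≈ -2361.3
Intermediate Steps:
P(F, B) = -F/7
D = 7 (D = 1*7 = 7)
(D + P(1/(-21), -1))*(-337) = (7 - 1/7/(-21))*(-337) = (7 - 1/7*(-1/21))*(-337) = (7 + 1/147)*(-337) = (1030/147)*(-337) = -347110/147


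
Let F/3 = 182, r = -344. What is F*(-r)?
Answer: 187824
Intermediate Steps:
F = 546 (F = 3*182 = 546)
F*(-r) = 546*(-1*(-344)) = 546*344 = 187824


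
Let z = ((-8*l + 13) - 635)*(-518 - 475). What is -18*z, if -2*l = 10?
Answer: -10402668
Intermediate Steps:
l = -5 (l = -½*10 = -5)
z = 577926 (z = ((-8*(-5) + 13) - 635)*(-518 - 475) = ((40 + 13) - 635)*(-993) = (53 - 635)*(-993) = -582*(-993) = 577926)
-18*z = -18*577926 = -10402668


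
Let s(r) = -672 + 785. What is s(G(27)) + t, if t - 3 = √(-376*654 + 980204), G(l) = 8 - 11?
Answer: 116 + 10*√7343 ≈ 972.91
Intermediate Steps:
G(l) = -3
t = 3 + 10*√7343 (t = 3 + √(-376*654 + 980204) = 3 + √(-245904 + 980204) = 3 + √734300 = 3 + 10*√7343 ≈ 859.91)
s(r) = 113
s(G(27)) + t = 113 + (3 + 10*√7343) = 116 + 10*√7343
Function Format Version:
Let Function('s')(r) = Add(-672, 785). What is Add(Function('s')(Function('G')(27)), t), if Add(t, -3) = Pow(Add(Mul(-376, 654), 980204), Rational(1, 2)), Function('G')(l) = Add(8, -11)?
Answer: Add(116, Mul(10, Pow(7343, Rational(1, 2)))) ≈ 972.91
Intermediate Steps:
Function('G')(l) = -3
t = Add(3, Mul(10, Pow(7343, Rational(1, 2)))) (t = Add(3, Pow(Add(Mul(-376, 654), 980204), Rational(1, 2))) = Add(3, Pow(Add(-245904, 980204), Rational(1, 2))) = Add(3, Pow(734300, Rational(1, 2))) = Add(3, Mul(10, Pow(7343, Rational(1, 2)))) ≈ 859.91)
Function('s')(r) = 113
Add(Function('s')(Function('G')(27)), t) = Add(113, Add(3, Mul(10, Pow(7343, Rational(1, 2))))) = Add(116, Mul(10, Pow(7343, Rational(1, 2))))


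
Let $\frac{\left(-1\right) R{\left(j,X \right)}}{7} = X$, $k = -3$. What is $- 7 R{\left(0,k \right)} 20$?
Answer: $-2940$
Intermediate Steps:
$R{\left(j,X \right)} = - 7 X$
$- 7 R{\left(0,k \right)} 20 = - 7 \left(\left(-7\right) \left(-3\right)\right) 20 = \left(-7\right) 21 \cdot 20 = \left(-147\right) 20 = -2940$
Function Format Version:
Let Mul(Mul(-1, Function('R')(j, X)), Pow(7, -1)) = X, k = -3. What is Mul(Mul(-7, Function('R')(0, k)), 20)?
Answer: -2940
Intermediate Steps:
Function('R')(j, X) = Mul(-7, X)
Mul(Mul(-7, Function('R')(0, k)), 20) = Mul(Mul(-7, Mul(-7, -3)), 20) = Mul(Mul(-7, 21), 20) = Mul(-147, 20) = -2940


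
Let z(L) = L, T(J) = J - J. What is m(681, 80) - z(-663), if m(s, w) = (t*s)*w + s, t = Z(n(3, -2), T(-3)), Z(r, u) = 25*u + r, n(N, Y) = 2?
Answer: 110304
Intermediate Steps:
T(J) = 0
Z(r, u) = r + 25*u
t = 2 (t = 2 + 25*0 = 2 + 0 = 2)
m(s, w) = s + 2*s*w (m(s, w) = (2*s)*w + s = 2*s*w + s = s + 2*s*w)
m(681, 80) - z(-663) = 681*(1 + 2*80) - 1*(-663) = 681*(1 + 160) + 663 = 681*161 + 663 = 109641 + 663 = 110304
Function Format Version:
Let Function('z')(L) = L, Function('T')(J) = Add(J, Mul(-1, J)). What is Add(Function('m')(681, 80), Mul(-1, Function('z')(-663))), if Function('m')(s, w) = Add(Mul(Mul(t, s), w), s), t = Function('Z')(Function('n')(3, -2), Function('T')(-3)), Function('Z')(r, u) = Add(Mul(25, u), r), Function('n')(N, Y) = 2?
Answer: 110304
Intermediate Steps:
Function('T')(J) = 0
Function('Z')(r, u) = Add(r, Mul(25, u))
t = 2 (t = Add(2, Mul(25, 0)) = Add(2, 0) = 2)
Function('m')(s, w) = Add(s, Mul(2, s, w)) (Function('m')(s, w) = Add(Mul(Mul(2, s), w), s) = Add(Mul(2, s, w), s) = Add(s, Mul(2, s, w)))
Add(Function('m')(681, 80), Mul(-1, Function('z')(-663))) = Add(Mul(681, Add(1, Mul(2, 80))), Mul(-1, -663)) = Add(Mul(681, Add(1, 160)), 663) = Add(Mul(681, 161), 663) = Add(109641, 663) = 110304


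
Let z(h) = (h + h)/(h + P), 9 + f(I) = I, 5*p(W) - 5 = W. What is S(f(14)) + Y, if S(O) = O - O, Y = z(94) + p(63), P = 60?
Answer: 5706/385 ≈ 14.821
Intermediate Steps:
p(W) = 1 + W/5
f(I) = -9 + I
z(h) = 2*h/(60 + h) (z(h) = (h + h)/(h + 60) = (2*h)/(60 + h) = 2*h/(60 + h))
Y = 5706/385 (Y = 2*94/(60 + 94) + (1 + (⅕)*63) = 2*94/154 + (1 + 63/5) = 2*94*(1/154) + 68/5 = 94/77 + 68/5 = 5706/385 ≈ 14.821)
S(O) = 0
S(f(14)) + Y = 0 + 5706/385 = 5706/385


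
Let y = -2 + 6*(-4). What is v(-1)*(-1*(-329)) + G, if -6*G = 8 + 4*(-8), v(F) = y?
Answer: -8550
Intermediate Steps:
y = -26 (y = -2 - 24 = -26)
v(F) = -26
G = 4 (G = -(8 + 4*(-8))/6 = -(8 - 32)/6 = -⅙*(-24) = 4)
v(-1)*(-1*(-329)) + G = -(-26)*(-329) + 4 = -26*329 + 4 = -8554 + 4 = -8550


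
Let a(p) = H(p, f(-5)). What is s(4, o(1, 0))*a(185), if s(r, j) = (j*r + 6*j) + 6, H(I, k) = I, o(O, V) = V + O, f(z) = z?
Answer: 2960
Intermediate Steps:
o(O, V) = O + V
a(p) = p
s(r, j) = 6 + 6*j + j*r (s(r, j) = (6*j + j*r) + 6 = 6 + 6*j + j*r)
s(4, o(1, 0))*a(185) = (6 + 6*(1 + 0) + (1 + 0)*4)*185 = (6 + 6*1 + 1*4)*185 = (6 + 6 + 4)*185 = 16*185 = 2960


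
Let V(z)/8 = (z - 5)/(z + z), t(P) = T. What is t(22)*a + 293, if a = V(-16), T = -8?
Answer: 251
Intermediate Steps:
t(P) = -8
V(z) = 4*(-5 + z)/z (V(z) = 8*((z - 5)/(z + z)) = 8*((-5 + z)/((2*z))) = 8*((-5 + z)*(1/(2*z))) = 8*((-5 + z)/(2*z)) = 4*(-5 + z)/z)
a = 21/4 (a = 4 - 20/(-16) = 4 - 20*(-1/16) = 4 + 5/4 = 21/4 ≈ 5.2500)
t(22)*a + 293 = -8*21/4 + 293 = -42 + 293 = 251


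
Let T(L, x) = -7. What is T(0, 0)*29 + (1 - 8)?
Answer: -210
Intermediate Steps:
T(0, 0)*29 + (1 - 8) = -7*29 + (1 - 8) = -203 - 7 = -210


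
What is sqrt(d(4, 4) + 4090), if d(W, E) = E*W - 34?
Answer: 2*sqrt(1018) ≈ 63.812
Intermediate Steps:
d(W, E) = -34 + E*W
sqrt(d(4, 4) + 4090) = sqrt((-34 + 4*4) + 4090) = sqrt((-34 + 16) + 4090) = sqrt(-18 + 4090) = sqrt(4072) = 2*sqrt(1018)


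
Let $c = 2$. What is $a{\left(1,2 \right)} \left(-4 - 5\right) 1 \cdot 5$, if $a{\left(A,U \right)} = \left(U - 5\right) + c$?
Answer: $45$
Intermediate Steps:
$a{\left(A,U \right)} = -3 + U$ ($a{\left(A,U \right)} = \left(U - 5\right) + 2 = \left(-5 + U\right) + 2 = -3 + U$)
$a{\left(1,2 \right)} \left(-4 - 5\right) 1 \cdot 5 = \left(-3 + 2\right) \left(-4 - 5\right) 1 \cdot 5 = - \left(-9\right) 1 \cdot 5 = \left(-1\right) \left(-9\right) 5 = 9 \cdot 5 = 45$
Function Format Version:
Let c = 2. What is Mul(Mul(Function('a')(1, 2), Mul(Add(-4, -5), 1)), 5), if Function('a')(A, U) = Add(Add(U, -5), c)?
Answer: 45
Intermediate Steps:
Function('a')(A, U) = Add(-3, U) (Function('a')(A, U) = Add(Add(U, -5), 2) = Add(Add(-5, U), 2) = Add(-3, U))
Mul(Mul(Function('a')(1, 2), Mul(Add(-4, -5), 1)), 5) = Mul(Mul(Add(-3, 2), Mul(Add(-4, -5), 1)), 5) = Mul(Mul(-1, Mul(-9, 1)), 5) = Mul(Mul(-1, -9), 5) = Mul(9, 5) = 45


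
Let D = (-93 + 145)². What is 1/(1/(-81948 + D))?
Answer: -79244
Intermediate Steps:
D = 2704 (D = 52² = 2704)
1/(1/(-81948 + D)) = 1/(1/(-81948 + 2704)) = 1/(1/(-79244)) = 1/(-1/79244) = -79244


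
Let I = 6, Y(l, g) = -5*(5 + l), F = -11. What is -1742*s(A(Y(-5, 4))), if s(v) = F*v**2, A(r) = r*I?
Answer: 0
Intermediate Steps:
Y(l, g) = -25 - 5*l
A(r) = 6*r (A(r) = r*6 = 6*r)
s(v) = -11*v**2
-1742*s(A(Y(-5, 4))) = -(-19162)*(6*(-25 - 5*(-5)))**2 = -(-19162)*(6*(-25 + 25))**2 = -(-19162)*(6*0)**2 = -(-19162)*0**2 = -(-19162)*0 = -1742*0 = 0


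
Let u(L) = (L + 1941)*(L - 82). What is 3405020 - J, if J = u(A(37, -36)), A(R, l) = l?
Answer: 3629810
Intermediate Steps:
u(L) = (-82 + L)*(1941 + L) (u(L) = (1941 + L)*(-82 + L) = (-82 + L)*(1941 + L))
J = -224790 (J = -159162 + (-36)**2 + 1859*(-36) = -159162 + 1296 - 66924 = -224790)
3405020 - J = 3405020 - 1*(-224790) = 3405020 + 224790 = 3629810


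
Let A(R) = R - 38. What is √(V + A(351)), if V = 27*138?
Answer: √4039 ≈ 63.553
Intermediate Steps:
A(R) = -38 + R
V = 3726
√(V + A(351)) = √(3726 + (-38 + 351)) = √(3726 + 313) = √4039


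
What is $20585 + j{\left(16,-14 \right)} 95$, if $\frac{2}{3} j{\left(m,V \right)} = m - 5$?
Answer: $\frac{44305}{2} \approx 22153.0$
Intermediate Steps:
$j{\left(m,V \right)} = - \frac{15}{2} + \frac{3 m}{2}$ ($j{\left(m,V \right)} = \frac{3 \left(m - 5\right)}{2} = \frac{3 \left(-5 + m\right)}{2} = - \frac{15}{2} + \frac{3 m}{2}$)
$20585 + j{\left(16,-14 \right)} 95 = 20585 + \left(- \frac{15}{2} + \frac{3}{2} \cdot 16\right) 95 = 20585 + \left(- \frac{15}{2} + 24\right) 95 = 20585 + \frac{33}{2} \cdot 95 = 20585 + \frac{3135}{2} = \frac{44305}{2}$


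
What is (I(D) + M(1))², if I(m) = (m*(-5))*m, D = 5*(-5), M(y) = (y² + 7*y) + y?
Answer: 9709456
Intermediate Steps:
M(y) = y² + 8*y
D = -25
I(m) = -5*m² (I(m) = (-5*m)*m = -5*m²)
(I(D) + M(1))² = (-5*(-25)² + 1*(8 + 1))² = (-5*625 + 1*9)² = (-3125 + 9)² = (-3116)² = 9709456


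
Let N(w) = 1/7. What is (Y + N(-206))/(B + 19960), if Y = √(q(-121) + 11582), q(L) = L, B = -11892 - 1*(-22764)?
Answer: 1/215824 + √11461/30832 ≈ 0.0034769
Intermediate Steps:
B = 10872 (B = -11892 + 22764 = 10872)
N(w) = ⅐
Y = √11461 (Y = √(-121 + 11582) = √11461 ≈ 107.06)
(Y + N(-206))/(B + 19960) = (√11461 + ⅐)/(10872 + 19960) = (⅐ + √11461)/30832 = (⅐ + √11461)*(1/30832) = 1/215824 + √11461/30832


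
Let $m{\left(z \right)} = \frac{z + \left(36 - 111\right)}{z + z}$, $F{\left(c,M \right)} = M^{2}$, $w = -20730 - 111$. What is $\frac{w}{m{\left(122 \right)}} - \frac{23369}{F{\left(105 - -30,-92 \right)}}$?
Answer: $- \frac{43042264999}{397808} \approx -1.082 \cdot 10^{5}$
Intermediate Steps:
$w = -20841$ ($w = -20730 - 111 = -20841$)
$m{\left(z \right)} = \frac{-75 + z}{2 z}$ ($m{\left(z \right)} = \frac{z + \left(36 - 111\right)}{2 z} = \left(z - 75\right) \frac{1}{2 z} = \left(-75 + z\right) \frac{1}{2 z} = \frac{-75 + z}{2 z}$)
$\frac{w}{m{\left(122 \right)}} - \frac{23369}{F{\left(105 - -30,-92 \right)}} = - \frac{20841}{\frac{1}{2} \cdot \frac{1}{122} \left(-75 + 122\right)} - \frac{23369}{\left(-92\right)^{2}} = - \frac{20841}{\frac{1}{2} \cdot \frac{1}{122} \cdot 47} - \frac{23369}{8464} = - \frac{20841}{\frac{47}{244}} - \frac{23369}{8464} = \left(-20841\right) \frac{244}{47} - \frac{23369}{8464} = - \frac{5085204}{47} - \frac{23369}{8464} = - \frac{43042264999}{397808}$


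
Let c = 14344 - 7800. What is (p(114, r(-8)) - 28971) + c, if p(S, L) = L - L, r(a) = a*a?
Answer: -22427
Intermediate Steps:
r(a) = a²
p(S, L) = 0
c = 6544
(p(114, r(-8)) - 28971) + c = (0 - 28971) + 6544 = -28971 + 6544 = -22427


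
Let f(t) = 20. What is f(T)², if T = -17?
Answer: 400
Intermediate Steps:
f(T)² = 20² = 400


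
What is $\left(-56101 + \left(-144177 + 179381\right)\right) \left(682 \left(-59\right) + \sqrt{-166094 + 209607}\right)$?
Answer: $840853486 - 20897 \sqrt{43513} \approx 8.3649 \cdot 10^{8}$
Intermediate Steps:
$\left(-56101 + \left(-144177 + 179381\right)\right) \left(682 \left(-59\right) + \sqrt{-166094 + 209607}\right) = \left(-56101 + 35204\right) \left(-40238 + \sqrt{43513}\right) = - 20897 \left(-40238 + \sqrt{43513}\right) = 840853486 - 20897 \sqrt{43513}$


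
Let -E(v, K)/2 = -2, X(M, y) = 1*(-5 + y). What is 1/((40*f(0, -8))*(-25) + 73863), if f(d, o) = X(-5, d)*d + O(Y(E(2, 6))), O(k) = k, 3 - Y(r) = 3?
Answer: 1/73863 ≈ 1.3539e-5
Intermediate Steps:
X(M, y) = -5 + y
E(v, K) = 4 (E(v, K) = -2*(-2) = 4)
Y(r) = 0 (Y(r) = 3 - 1*3 = 3 - 3 = 0)
f(d, o) = d*(-5 + d) (f(d, o) = (-5 + d)*d + 0 = d*(-5 + d) + 0 = d*(-5 + d))
1/((40*f(0, -8))*(-25) + 73863) = 1/((40*(0*(-5 + 0)))*(-25) + 73863) = 1/((40*(0*(-5)))*(-25) + 73863) = 1/((40*0)*(-25) + 73863) = 1/(0*(-25) + 73863) = 1/(0 + 73863) = 1/73863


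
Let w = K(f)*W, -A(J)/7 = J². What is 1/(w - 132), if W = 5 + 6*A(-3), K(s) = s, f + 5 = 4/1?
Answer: 1/241 ≈ 0.0041494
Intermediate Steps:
f = -1 (f = -5 + 4/1 = -5 + 4*1 = -5 + 4 = -1)
A(J) = -7*J²
W = -373 (W = 5 + 6*(-7*(-3)²) = 5 + 6*(-7*9) = 5 + 6*(-63) = 5 - 378 = -373)
w = 373 (w = -1*(-373) = 373)
1/(w - 132) = 1/(373 - 132) = 1/241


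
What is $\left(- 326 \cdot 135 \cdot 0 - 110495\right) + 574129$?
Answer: $463634$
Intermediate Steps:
$\left(- 326 \cdot 135 \cdot 0 - 110495\right) + 574129 = \left(\left(-326\right) 0 - 110495\right) + 574129 = \left(0 - 110495\right) + 574129 = -110495 + 574129 = 463634$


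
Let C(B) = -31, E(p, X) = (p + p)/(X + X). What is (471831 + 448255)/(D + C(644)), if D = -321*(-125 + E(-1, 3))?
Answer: 920086/40201 ≈ 22.887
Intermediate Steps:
E(p, X) = p/X (E(p, X) = (2*p)/((2*X)) = (2*p)*(1/(2*X)) = p/X)
D = 40232 (D = -321*(-125 - 1/3) = -321*(-125 - 1*⅓) = -321*(-125 - ⅓) = -321*(-376/3) = 40232)
(471831 + 448255)/(D + C(644)) = (471831 + 448255)/(40232 - 31) = 920086/40201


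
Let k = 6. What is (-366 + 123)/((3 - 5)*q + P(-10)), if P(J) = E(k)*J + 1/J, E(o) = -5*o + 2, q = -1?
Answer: -2430/2819 ≈ -0.86201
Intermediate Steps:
E(o) = 2 - 5*o
P(J) = 1/J - 28*J (P(J) = (2 - 5*6)*J + 1/J = (2 - 30)*J + 1/J = -28*J + 1/J = 1/J - 28*J)
(-366 + 123)/((3 - 5)*q + P(-10)) = (-366 + 123)/((3 - 5)*(-1) + (1/(-10) - 28*(-10))) = -243/(-2*(-1) + (-1/10 + 280)) = -243/(2 + 2799/10) = -243/2819/10 = -243*10/2819 = -2430/2819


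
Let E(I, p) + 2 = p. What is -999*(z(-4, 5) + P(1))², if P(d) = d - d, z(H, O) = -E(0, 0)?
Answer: -3996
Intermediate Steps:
E(I, p) = -2 + p
z(H, O) = 2 (z(H, O) = -(-2 + 0) = -1*(-2) = 2)
P(d) = 0
-999*(z(-4, 5) + P(1))² = -999*(2 + 0)² = -999*2² = -999*4 = -3996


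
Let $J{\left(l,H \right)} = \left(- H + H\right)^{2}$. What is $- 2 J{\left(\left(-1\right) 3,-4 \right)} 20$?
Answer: $0$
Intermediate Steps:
$J{\left(l,H \right)} = 0$ ($J{\left(l,H \right)} = 0^{2} = 0$)
$- 2 J{\left(\left(-1\right) 3,-4 \right)} 20 = \left(-2\right) 0 \cdot 20 = 0 \cdot 20 = 0$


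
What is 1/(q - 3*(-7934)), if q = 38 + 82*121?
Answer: 1/33762 ≈ 2.9619e-5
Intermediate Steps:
q = 9960 (q = 38 + 9922 = 9960)
1/(q - 3*(-7934)) = 1/(9960 - 3*(-7934)) = 1/(9960 + 23802) = 1/33762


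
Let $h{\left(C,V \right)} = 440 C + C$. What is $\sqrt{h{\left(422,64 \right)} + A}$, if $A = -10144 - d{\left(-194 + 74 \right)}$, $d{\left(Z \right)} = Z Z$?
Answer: $\sqrt{161558} \approx 401.94$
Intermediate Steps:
$d{\left(Z \right)} = Z^{2}$
$h{\left(C,V \right)} = 441 C$
$A = -24544$ ($A = -10144 - \left(-194 + 74\right)^{2} = -10144 - \left(-120\right)^{2} = -10144 - 14400 = -24544$)
$\sqrt{h{\left(422,64 \right)} + A} = \sqrt{441 \cdot 422 - 24544} = \sqrt{186102 - 24544} = \sqrt{161558}$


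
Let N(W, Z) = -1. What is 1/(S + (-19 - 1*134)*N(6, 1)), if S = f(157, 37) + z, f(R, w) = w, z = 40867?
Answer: 1/41057 ≈ 2.4356e-5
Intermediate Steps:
S = 40904 (S = 37 + 40867 = 40904)
1/(S + (-19 - 1*134)*N(6, 1)) = 1/(40904 + (-19 - 1*134)*(-1)) = 1/(40904 + (-19 - 134)*(-1)) = 1/(40904 - 153*(-1)) = 1/(40904 + 153) = 1/41057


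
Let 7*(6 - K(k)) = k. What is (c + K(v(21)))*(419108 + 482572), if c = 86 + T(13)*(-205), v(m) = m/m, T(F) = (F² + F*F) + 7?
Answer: -445819445760/7 ≈ -6.3688e+10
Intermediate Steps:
T(F) = 7 + 2*F² (T(F) = (F² + F²) + 7 = 2*F² + 7 = 7 + 2*F²)
v(m) = 1
c = -70639 (c = 86 + (7 + 2*13²)*(-205) = 86 + (7 + 2*169)*(-205) = 86 + (7 + 338)*(-205) = 86 + 345*(-205) = 86 - 70725 = -70639)
K(k) = 6 - k/7
(c + K(v(21)))*(419108 + 482572) = (-70639 + (6 - ⅐*1))*(419108 + 482572) = (-70639 + (6 - ⅐))*901680 = (-70639 + 41/7)*901680 = -494432/7*901680 = -445819445760/7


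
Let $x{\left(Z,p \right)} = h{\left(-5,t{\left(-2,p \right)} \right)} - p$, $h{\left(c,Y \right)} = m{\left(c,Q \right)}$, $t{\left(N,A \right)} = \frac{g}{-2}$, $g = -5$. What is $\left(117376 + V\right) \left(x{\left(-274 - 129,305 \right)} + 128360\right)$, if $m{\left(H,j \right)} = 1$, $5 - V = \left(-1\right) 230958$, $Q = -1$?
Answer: $44606898984$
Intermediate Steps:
$V = 230963$ ($V = 5 - \left(-1\right) 230958 = 5 - -230958 = 5 + 230958 = 230963$)
$t{\left(N,A \right)} = \frac{5}{2}$ ($t{\left(N,A \right)} = - \frac{5}{-2} = \left(-5\right) \left(- \frac{1}{2}\right) = \frac{5}{2}$)
$h{\left(c,Y \right)} = 1$
$x{\left(Z,p \right)} = 1 - p$
$\left(117376 + V\right) \left(x{\left(-274 - 129,305 \right)} + 128360\right) = \left(117376 + 230963\right) \left(\left(1 - 305\right) + 128360\right) = 348339 \left(\left(1 - 305\right) + 128360\right) = 348339 \left(-304 + 128360\right) = 348339 \cdot 128056 = 44606898984$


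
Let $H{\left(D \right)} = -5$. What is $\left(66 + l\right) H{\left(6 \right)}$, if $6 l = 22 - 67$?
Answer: $- \frac{585}{2} \approx -292.5$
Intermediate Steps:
$l = - \frac{15}{2}$ ($l = \frac{22 - 67}{6} = \frac{1}{6} \left(-45\right) = - \frac{15}{2} \approx -7.5$)
$\left(66 + l\right) H{\left(6 \right)} = \left(66 - \frac{15}{2}\right) \left(-5\right) = \frac{117}{2} \left(-5\right) = - \frac{585}{2}$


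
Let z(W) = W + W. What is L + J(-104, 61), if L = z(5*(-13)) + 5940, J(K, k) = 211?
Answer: 6021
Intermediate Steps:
z(W) = 2*W
L = 5810 (L = 2*(5*(-13)) + 5940 = 2*(-65) + 5940 = -130 + 5940 = 5810)
L + J(-104, 61) = 5810 + 211 = 6021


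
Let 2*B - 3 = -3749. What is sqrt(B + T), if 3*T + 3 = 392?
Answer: I*sqrt(15690)/3 ≈ 41.753*I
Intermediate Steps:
B = -1873 (B = 3/2 + (1/2)*(-3749) = 3/2 - 3749/2 = -1873)
T = 389/3 (T = -1 + (1/3)*392 = -1 + 392/3 = 389/3 ≈ 129.67)
sqrt(B + T) = sqrt(-1873 + 389/3) = sqrt(-5230/3) = I*sqrt(15690)/3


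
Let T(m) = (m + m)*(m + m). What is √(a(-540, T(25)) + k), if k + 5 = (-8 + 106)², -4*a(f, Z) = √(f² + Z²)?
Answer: √(9599 - 5*√16354) ≈ 94.655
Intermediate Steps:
T(m) = 4*m² (T(m) = (2*m)*(2*m) = 4*m²)
a(f, Z) = -√(Z² + f²)/4 (a(f, Z) = -√(f² + Z²)/4 = -√(Z² + f²)/4)
k = 9599 (k = -5 + (-8 + 106)² = -5 + 98² = -5 + 9604 = 9599)
√(a(-540, T(25)) + k) = √(-√((4*25²)² + (-540)²)/4 + 9599) = √(-√((4*625)² + 291600)/4 + 9599) = √(-√(2500² + 291600)/4 + 9599) = √(-√(6250000 + 291600)/4 + 9599) = √(-5*√16354 + 9599) = √(9599 - 5*√16354)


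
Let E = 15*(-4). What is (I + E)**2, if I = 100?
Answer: 1600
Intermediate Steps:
E = -60
(I + E)**2 = (100 - 60)**2 = 40**2 = 1600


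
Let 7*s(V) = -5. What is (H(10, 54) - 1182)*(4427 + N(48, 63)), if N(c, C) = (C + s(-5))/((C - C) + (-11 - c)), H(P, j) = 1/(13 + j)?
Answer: -144758072595/27671 ≈ -5.2314e+6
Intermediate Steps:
s(V) = -5/7 (s(V) = (⅐)*(-5) = -5/7)
N(c, C) = (-5/7 + C)/(-11 - c) (N(c, C) = (C - 5/7)/((C - C) + (-11 - c)) = (-5/7 + C)/(0 + (-11 - c)) = (-5/7 + C)/(-11 - c))
(H(10, 54) - 1182)*(4427 + N(48, 63)) = (1/(13 + 54) - 1182)*(4427 + (5/7 - 1*63)/(11 + 48)) = (1/67 - 1182)*(4427 + (5/7 - 63)/59) = (1/67 - 1182)*(4427 + (1/59)*(-436/7)) = -79193*(4427 - 436/413)/67 = -79193/67*1827915/413 = -144758072595/27671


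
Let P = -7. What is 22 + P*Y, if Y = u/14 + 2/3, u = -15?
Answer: 149/6 ≈ 24.833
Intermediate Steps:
Y = -17/42 (Y = -15/14 + 2/3 = -15*1/14 + 2*(⅓) = -15/14 + ⅔ = -17/42 ≈ -0.40476)
22 + P*Y = 22 - 7*(-17/42) = 22 + 17/6 = 149/6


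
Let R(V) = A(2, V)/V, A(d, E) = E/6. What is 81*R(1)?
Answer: 27/2 ≈ 13.500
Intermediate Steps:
A(d, E) = E/6 (A(d, E) = E*(⅙) = E/6)
R(V) = ⅙ (R(V) = (V/6)/V = ⅙)
81*R(1) = 81*(⅙) = 27/2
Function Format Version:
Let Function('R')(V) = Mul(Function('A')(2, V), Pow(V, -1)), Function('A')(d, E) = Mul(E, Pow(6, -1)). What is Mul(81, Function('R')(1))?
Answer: Rational(27, 2) ≈ 13.500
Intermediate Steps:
Function('A')(d, E) = Mul(Rational(1, 6), E) (Function('A')(d, E) = Mul(E, Rational(1, 6)) = Mul(Rational(1, 6), E))
Function('R')(V) = Rational(1, 6) (Function('R')(V) = Mul(Mul(Rational(1, 6), V), Pow(V, -1)) = Rational(1, 6))
Mul(81, Function('R')(1)) = Mul(81, Rational(1, 6)) = Rational(27, 2)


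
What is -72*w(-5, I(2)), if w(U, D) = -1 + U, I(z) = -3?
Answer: 432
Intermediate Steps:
-72*w(-5, I(2)) = -72*(-1 - 5) = -72*(-6) = 432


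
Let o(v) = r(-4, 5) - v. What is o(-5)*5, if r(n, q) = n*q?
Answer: -75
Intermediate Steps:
o(v) = -20 - v (o(v) = -4*5 - v = -20 - v)
o(-5)*5 = (-20 - 1*(-5))*5 = (-20 + 5)*5 = -15*5 = -75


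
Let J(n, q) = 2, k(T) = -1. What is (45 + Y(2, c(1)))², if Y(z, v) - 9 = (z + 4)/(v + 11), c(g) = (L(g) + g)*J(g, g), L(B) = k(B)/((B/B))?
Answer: 360000/121 ≈ 2975.2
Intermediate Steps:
L(B) = -1 (L(B) = -1/(B/B) = -1/1 = -1*1 = -1)
c(g) = -2 + 2*g (c(g) = (-1 + g)*2 = -2 + 2*g)
Y(z, v) = 9 + (4 + z)/(11 + v) (Y(z, v) = 9 + (z + 4)/(v + 11) = 9 + (4 + z)/(11 + v))
(45 + Y(2, c(1)))² = (45 + (103 + 2 + 9*(-2 + 2*1))/(11 + (-2 + 2*1)))² = (45 + (103 + 2 + 9*(-2 + 2))/(11 + (-2 + 2)))² = (45 + (103 + 2 + 9*0)/(11 + 0))² = (45 + (103 + 2 + 0)/11)² = (45 + (1/11)*105)² = (45 + 105/11)² = (600/11)² = 360000/121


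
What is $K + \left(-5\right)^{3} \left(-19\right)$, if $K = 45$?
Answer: $2420$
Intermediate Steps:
$K + \left(-5\right)^{3} \left(-19\right) = 45 + \left(-5\right)^{3} \left(-19\right) = 45 - -2375 = 45 + 2375 = 2420$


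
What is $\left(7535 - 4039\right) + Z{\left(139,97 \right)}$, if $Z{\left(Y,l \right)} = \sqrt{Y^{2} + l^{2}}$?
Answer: $3496 + 13 \sqrt{170} \approx 3665.5$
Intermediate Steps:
$\left(7535 - 4039\right) + Z{\left(139,97 \right)} = \left(7535 - 4039\right) + \sqrt{139^{2} + 97^{2}} = 3496 + \sqrt{19321 + 9409} = 3496 + \sqrt{28730} = 3496 + 13 \sqrt{170}$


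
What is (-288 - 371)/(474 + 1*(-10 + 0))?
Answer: -659/464 ≈ -1.4203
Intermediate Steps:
(-288 - 371)/(474 + 1*(-10 + 0)) = -659/(474 + 1*(-10)) = -659/(474 - 10) = -659/464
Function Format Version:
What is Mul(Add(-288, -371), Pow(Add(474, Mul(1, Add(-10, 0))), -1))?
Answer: Rational(-659, 464) ≈ -1.4203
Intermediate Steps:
Mul(Add(-288, -371), Pow(Add(474, Mul(1, Add(-10, 0))), -1)) = Mul(-659, Pow(Add(474, Mul(1, -10)), -1)) = Mul(-659, Pow(Add(474, -10), -1)) = Mul(-659, Pow(464, -1)) = Mul(-659, Rational(1, 464)) = Rational(-659, 464)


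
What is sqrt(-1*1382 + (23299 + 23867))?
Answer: 2*sqrt(11446) ≈ 213.97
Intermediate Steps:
sqrt(-1*1382 + (23299 + 23867)) = sqrt(-1382 + 47166) = sqrt(45784) = 2*sqrt(11446)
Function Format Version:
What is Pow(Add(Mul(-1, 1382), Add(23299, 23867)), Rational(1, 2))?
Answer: Mul(2, Pow(11446, Rational(1, 2))) ≈ 213.97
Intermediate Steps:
Pow(Add(Mul(-1, 1382), Add(23299, 23867)), Rational(1, 2)) = Pow(Add(-1382, 47166), Rational(1, 2)) = Pow(45784, Rational(1, 2)) = Mul(2, Pow(11446, Rational(1, 2)))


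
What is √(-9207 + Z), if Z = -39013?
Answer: 2*I*√12055 ≈ 219.59*I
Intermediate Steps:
√(-9207 + Z) = √(-9207 - 39013) = √(-48220) = 2*I*√12055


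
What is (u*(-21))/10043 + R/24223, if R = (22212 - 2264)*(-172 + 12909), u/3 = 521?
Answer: 2550907028539/243271589 ≈ 10486.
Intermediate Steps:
u = 1563 (u = 3*521 = 1563)
R = 254077676 (R = 19948*12737 = 254077676)
(u*(-21))/10043 + R/24223 = (1563*(-21))/10043 + 254077676/24223 = -32823*1/10043 + 254077676*(1/24223) = -32823/10043 + 254077676/24223 = 2550907028539/243271589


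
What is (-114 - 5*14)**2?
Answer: 33856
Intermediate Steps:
(-114 - 5*14)**2 = (-114 - 70)**2 = (-184)**2 = 33856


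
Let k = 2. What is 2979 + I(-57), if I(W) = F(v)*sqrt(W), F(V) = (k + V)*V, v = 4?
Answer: 2979 + 24*I*sqrt(57) ≈ 2979.0 + 181.2*I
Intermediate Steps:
F(V) = V*(2 + V) (F(V) = (2 + V)*V = V*(2 + V))
I(W) = 24*sqrt(W) (I(W) = (4*(2 + 4))*sqrt(W) = (4*6)*sqrt(W) = 24*sqrt(W))
2979 + I(-57) = 2979 + 24*sqrt(-57) = 2979 + 24*(I*sqrt(57)) = 2979 + 24*I*sqrt(57)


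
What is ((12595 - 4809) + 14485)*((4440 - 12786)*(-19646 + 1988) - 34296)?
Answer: 3281395153812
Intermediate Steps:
((12595 - 4809) + 14485)*((4440 - 12786)*(-19646 + 1988) - 34296) = (7786 + 14485)*(-8346*(-17658) - 34296) = 22271*(147373668 - 34296) = 22271*147339372 = 3281395153812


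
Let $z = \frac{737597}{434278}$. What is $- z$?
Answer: $- \frac{737597}{434278} \approx -1.6984$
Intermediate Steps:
$z = \frac{737597}{434278}$ ($z = 737597 \cdot \frac{1}{434278} = \frac{737597}{434278} \approx 1.6984$)
$- z = \left(-1\right) \frac{737597}{434278} = - \frac{737597}{434278}$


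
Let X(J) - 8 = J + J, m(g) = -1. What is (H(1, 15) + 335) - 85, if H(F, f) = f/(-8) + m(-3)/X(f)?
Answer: 37711/152 ≈ 248.10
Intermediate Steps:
X(J) = 8 + 2*J (X(J) = 8 + (J + J) = 8 + 2*J)
H(F, f) = -1/(8 + 2*f) - f/8 (H(F, f) = f/(-8) - 1/(8 + 2*f) = f*(-⅛) - 1/(8 + 2*f) = -f/8 - 1/(8 + 2*f) = -1/(8 + 2*f) - f/8)
(H(1, 15) + 335) - 85 = ((-4 - 1*15*(4 + 15))/(8*(4 + 15)) + 335) - 85 = ((⅛)*(-4 - 1*15*19)/19 + 335) - 85 = ((⅛)*(1/19)*(-4 - 285) + 335) - 85 = ((⅛)*(1/19)*(-289) + 335) - 85 = (-289/152 + 335) - 85 = 50631/152 - 85 = 37711/152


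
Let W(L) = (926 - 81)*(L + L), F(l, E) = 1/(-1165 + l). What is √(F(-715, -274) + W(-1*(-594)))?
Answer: √887010695530/940 ≈ 1001.9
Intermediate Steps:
W(L) = 1690*L (W(L) = 845*(2*L) = 1690*L)
√(F(-715, -274) + W(-1*(-594))) = √(1/(-1165 - 715) + 1690*(-1*(-594))) = √(1/(-1880) + 1690*594) = √(-1/1880 + 1003860) = √(1887256799/1880) = √887010695530/940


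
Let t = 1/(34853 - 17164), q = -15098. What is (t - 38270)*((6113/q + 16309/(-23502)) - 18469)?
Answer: 1109162593070993149007/1569161101011 ≈ 7.0685e+8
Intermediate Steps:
t = 1/17689 ≈ 5.6532e-5
(t - 38270)*((6113/q + 16309/(-23502)) - 18469) = (1/17689 - 38270)*((6113/(-15098) + 16309/(-23502)) - 18469) = -676958029*((6113*(-1/15098) + 16309*(-1/23502)) - 18469)/17689 = -676958029*((-6113/15098 - 16309/23502) - 18469)/17689 = -676958029*(-97475252/88708299 - 18469)/17689 = -676958029/17689*(-1638451049483/88708299) = 1109162593070993149007/1569161101011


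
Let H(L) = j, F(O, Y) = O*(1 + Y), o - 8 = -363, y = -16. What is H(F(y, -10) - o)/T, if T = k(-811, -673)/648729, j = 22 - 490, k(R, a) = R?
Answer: 303605172/811 ≈ 3.7436e+5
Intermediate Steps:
o = -355 (o = 8 - 363 = -355)
j = -468
H(L) = -468
T = -811/648729 ≈ -0.0012501
H(F(y, -10) - o)/T = -468/(-811/648729) = -468*(-648729/811) = 303605172/811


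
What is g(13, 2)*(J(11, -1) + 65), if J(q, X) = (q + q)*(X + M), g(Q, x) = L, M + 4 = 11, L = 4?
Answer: 788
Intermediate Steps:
M = 7 (M = -4 + 11 = 7)
g(Q, x) = 4
J(q, X) = 2*q*(7 + X) (J(q, X) = (q + q)*(X + 7) = (2*q)*(7 + X) = 2*q*(7 + X))
g(13, 2)*(J(11, -1) + 65) = 4*(2*11*(7 - 1) + 65) = 4*(2*11*6 + 65) = 4*(132 + 65) = 4*197 = 788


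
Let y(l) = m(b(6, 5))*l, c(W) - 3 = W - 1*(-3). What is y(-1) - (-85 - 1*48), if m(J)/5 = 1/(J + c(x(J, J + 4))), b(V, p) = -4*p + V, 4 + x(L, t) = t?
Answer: 2931/22 ≈ 133.23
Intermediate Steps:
x(L, t) = -4 + t
c(W) = 6 + W (c(W) = 3 + (W - 1*(-3)) = 3 + (W + 3) = 3 + (3 + W) = 6 + W)
b(V, p) = V - 4*p
m(J) = 5/(6 + 2*J) (m(J) = 5/(J + (6 + (-4 + (J + 4)))) = 5/(J + (6 + (-4 + (4 + J)))) = 5/(J + (6 + J)) = 5/(6 + 2*J))
y(l) = -5*l/22 (y(l) = (5/(2*(3 + (6 - 4*5))))*l = (5/(2*(3 + (6 - 20))))*l = (5/(2*(3 - 14)))*l = ((5/2)/(-11))*l = ((5/2)*(-1/11))*l = -5*l/22)
y(-1) - (-85 - 1*48) = -5/22*(-1) - (-85 - 1*48) = 5/22 - (-85 - 48) = 5/22 - 1*(-133) = 5/22 + 133 = 2931/22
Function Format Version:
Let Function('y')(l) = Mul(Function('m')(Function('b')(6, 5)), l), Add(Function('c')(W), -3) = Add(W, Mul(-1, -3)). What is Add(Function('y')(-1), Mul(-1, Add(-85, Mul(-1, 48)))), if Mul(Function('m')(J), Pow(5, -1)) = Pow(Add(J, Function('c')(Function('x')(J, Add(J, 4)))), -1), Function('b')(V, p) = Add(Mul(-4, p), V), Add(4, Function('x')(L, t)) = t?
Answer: Rational(2931, 22) ≈ 133.23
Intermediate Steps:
Function('x')(L, t) = Add(-4, t)
Function('c')(W) = Add(6, W) (Function('c')(W) = Add(3, Add(W, Mul(-1, -3))) = Add(3, Add(W, 3)) = Add(3, Add(3, W)) = Add(6, W))
Function('b')(V, p) = Add(V, Mul(-4, p))
Function('m')(J) = Mul(5, Pow(Add(6, Mul(2, J)), -1)) (Function('m')(J) = Mul(5, Pow(Add(J, Add(6, Add(-4, Add(J, 4)))), -1)) = Mul(5, Pow(Add(J, Add(6, Add(-4, Add(4, J)))), -1)) = Mul(5, Pow(Add(J, Add(6, J)), -1)) = Mul(5, Pow(Add(6, Mul(2, J)), -1)))
Function('y')(l) = Mul(Rational(-5, 22), l) (Function('y')(l) = Mul(Mul(Rational(5, 2), Pow(Add(3, Add(6, Mul(-4, 5))), -1)), l) = Mul(Mul(Rational(5, 2), Pow(Add(3, Add(6, -20)), -1)), l) = Mul(Mul(Rational(5, 2), Pow(Add(3, -14), -1)), l) = Mul(Mul(Rational(5, 2), Pow(-11, -1)), l) = Mul(Mul(Rational(5, 2), Rational(-1, 11)), l) = Mul(Rational(-5, 22), l))
Add(Function('y')(-1), Mul(-1, Add(-85, Mul(-1, 48)))) = Add(Mul(Rational(-5, 22), -1), Mul(-1, Add(-85, Mul(-1, 48)))) = Add(Rational(5, 22), Mul(-1, Add(-85, -48))) = Add(Rational(5, 22), Mul(-1, -133)) = Add(Rational(5, 22), 133) = Rational(2931, 22)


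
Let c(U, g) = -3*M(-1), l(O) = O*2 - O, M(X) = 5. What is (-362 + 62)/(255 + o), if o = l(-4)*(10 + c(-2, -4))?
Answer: -12/11 ≈ -1.0909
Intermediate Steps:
l(O) = O (l(O) = 2*O - O = O)
c(U, g) = -15 (c(U, g) = -3*5 = -15)
o = 20 (o = -4*(10 - 15) = -4*(-5) = 20)
(-362 + 62)/(255 + o) = (-362 + 62)/(255 + 20) = -300/275 = -300*1/275 = -12/11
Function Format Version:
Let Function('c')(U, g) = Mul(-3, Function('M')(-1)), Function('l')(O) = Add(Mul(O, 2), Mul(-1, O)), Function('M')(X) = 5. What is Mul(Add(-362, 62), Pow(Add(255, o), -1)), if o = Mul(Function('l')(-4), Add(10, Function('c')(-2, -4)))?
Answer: Rational(-12, 11) ≈ -1.0909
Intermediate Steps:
Function('l')(O) = O (Function('l')(O) = Add(Mul(2, O), Mul(-1, O)) = O)
Function('c')(U, g) = -15 (Function('c')(U, g) = Mul(-3, 5) = -15)
o = 20 (o = Mul(-4, Add(10, -15)) = Mul(-4, -5) = 20)
Mul(Add(-362, 62), Pow(Add(255, o), -1)) = Mul(Add(-362, 62), Pow(Add(255, 20), -1)) = Mul(-300, Pow(275, -1)) = Mul(-300, Rational(1, 275)) = Rational(-12, 11)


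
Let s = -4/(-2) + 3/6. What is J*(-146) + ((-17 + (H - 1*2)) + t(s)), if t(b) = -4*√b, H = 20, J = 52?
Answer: -7591 - 2*√10 ≈ -7597.3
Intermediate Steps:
s = 5/2 (s = -4*(-½) + 3*(⅙) = 2 + ½ = 5/2 ≈ 2.5000)
J*(-146) + ((-17 + (H - 1*2)) + t(s)) = 52*(-146) + ((-17 + (20 - 1*2)) - 2*√10) = -7592 + ((-17 + (20 - 2)) - 2*√10) = -7592 + ((-17 + 18) - 2*√10) = -7592 + (1 - 2*√10) = -7591 - 2*√10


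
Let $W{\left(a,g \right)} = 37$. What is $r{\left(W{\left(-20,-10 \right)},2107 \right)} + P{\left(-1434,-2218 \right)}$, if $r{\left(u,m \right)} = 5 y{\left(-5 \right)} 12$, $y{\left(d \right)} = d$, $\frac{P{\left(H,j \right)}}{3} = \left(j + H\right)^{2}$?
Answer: $40011012$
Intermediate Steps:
$P{\left(H,j \right)} = 3 \left(H + j\right)^{2}$ ($P{\left(H,j \right)} = 3 \left(j + H\right)^{2} = 3 \left(H + j\right)^{2}$)
$r{\left(u,m \right)} = -300$ ($r{\left(u,m \right)} = 5 \left(-5\right) 12 = \left(-25\right) 12 = -300$)
$r{\left(W{\left(-20,-10 \right)},2107 \right)} + P{\left(-1434,-2218 \right)} = -300 + 3 \left(-1434 - 2218\right)^{2} = -300 + 3 \left(-3652\right)^{2} = -300 + 3 \cdot 13337104 = -300 + 40011312 = 40011012$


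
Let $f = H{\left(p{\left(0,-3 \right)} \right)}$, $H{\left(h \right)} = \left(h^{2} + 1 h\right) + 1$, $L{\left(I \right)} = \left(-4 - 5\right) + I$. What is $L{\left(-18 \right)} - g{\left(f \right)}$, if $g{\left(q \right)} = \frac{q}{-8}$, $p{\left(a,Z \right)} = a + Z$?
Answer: $- \frac{209}{8} \approx -26.125$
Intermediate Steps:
$L{\left(I \right)} = -9 + I$
$p{\left(a,Z \right)} = Z + a$
$H{\left(h \right)} = 1 + h + h^{2}$ ($H{\left(h \right)} = \left(h^{2} + h\right) + 1 = \left(h + h^{2}\right) + 1 = 1 + h + h^{2}$)
$f = 7$ ($f = 1 + \left(-3 + 0\right) + \left(-3 + 0\right)^{2} = 1 - 3 + \left(-3\right)^{2} = 1 - 3 + 9 = 7$)
$g{\left(q \right)} = - \frac{q}{8}$ ($g{\left(q \right)} = q \left(- \frac{1}{8}\right) = - \frac{q}{8}$)
$L{\left(-18 \right)} - g{\left(f \right)} = \left(-9 - 18\right) - \left(- \frac{1}{8}\right) 7 = -27 - - \frac{7}{8} = -27 + \frac{7}{8} = - \frac{209}{8}$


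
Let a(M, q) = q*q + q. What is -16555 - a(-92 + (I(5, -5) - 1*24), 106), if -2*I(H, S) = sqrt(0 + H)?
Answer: -27897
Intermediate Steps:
I(H, S) = -sqrt(H)/2 (I(H, S) = -sqrt(0 + H)/2 = -sqrt(H)/2)
a(M, q) = q + q**2 (a(M, q) = q**2 + q = q + q**2)
-16555 - a(-92 + (I(5, -5) - 1*24), 106) = -16555 - 106*(1 + 106) = -16555 - 106*107 = -16555 - 1*11342 = -16555 - 11342 = -27897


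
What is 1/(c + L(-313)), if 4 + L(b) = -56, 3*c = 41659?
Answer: 3/41479 ≈ 7.2326e-5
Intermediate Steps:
c = 41659/3 (c = (1/3)*41659 = 41659/3 ≈ 13886.)
L(b) = -60 (L(b) = -4 - 56 = -60)
1/(c + L(-313)) = 1/(41659/3 - 60) = 1/(41479/3) = 3/41479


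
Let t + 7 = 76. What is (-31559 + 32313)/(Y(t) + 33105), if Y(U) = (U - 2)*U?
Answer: 377/18864 ≈ 0.019985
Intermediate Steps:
t = 69 (t = -7 + 76 = 69)
Y(U) = U*(-2 + U) (Y(U) = (-2 + U)*U = U*(-2 + U))
(-31559 + 32313)/(Y(t) + 33105) = (-31559 + 32313)/(69*(-2 + 69) + 33105) = 754/(69*67 + 33105) = 754/(4623 + 33105) = 754/37728 = 754*(1/37728) = 377/18864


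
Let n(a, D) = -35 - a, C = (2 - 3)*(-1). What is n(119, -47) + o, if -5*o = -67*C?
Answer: -703/5 ≈ -140.60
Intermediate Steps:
C = 1 (C = -1*(-1) = 1)
o = 67/5 (o = -(-67)/5 = -⅕*(-67) = 67/5 ≈ 13.400)
n(119, -47) + o = (-35 - 1*119) + 67/5 = (-35 - 119) + 67/5 = -154 + 67/5 = -703/5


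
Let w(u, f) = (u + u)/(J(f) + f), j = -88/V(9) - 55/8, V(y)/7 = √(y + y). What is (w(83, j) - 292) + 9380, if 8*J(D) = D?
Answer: 894809856/98747 + 2379776*√2/296241 ≈ 9073.0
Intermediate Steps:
V(y) = 7*√2*√y (V(y) = 7*√(y + y) = 7*√(2*y) = 7*(√2*√y) = 7*√2*√y)
J(D) = D/8
j = -55/8 - 44*√2/21 (j = -88*√2/42 - 55/8 = -44*√2/21 - 55/8 = -55/8 - 44*√2/21 ≈ -9.8381)
w(u, f) = 16*u/(9*f) (w(u, f) = (u + u)/(f/8 + f) = (2*u)/((9*f/8)) = (2*u)*(8/(9*f)) = 16*u/(9*f))
(w(83, j) - 292) + 9380 = ((16/9)*83/(-55/8 - 44*√2/21) - 292) + 9380 = (1328/(9*(-55/8 - 44*√2/21)) - 292) + 9380 = (-292 + 1328/(9*(-55/8 - 44*√2/21))) + 9380 = 9088 + 1328/(9*(-55/8 - 44*√2/21))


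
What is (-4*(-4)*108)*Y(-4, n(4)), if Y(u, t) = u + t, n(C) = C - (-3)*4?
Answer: 20736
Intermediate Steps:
n(C) = 12 + C (n(C) = C - 1*(-12) = C + 12 = 12 + C)
Y(u, t) = t + u
(-4*(-4)*108)*Y(-4, n(4)) = (-4*(-4)*108)*((12 + 4) - 4) = (16*108)*(16 - 4) = 1728*12 = 20736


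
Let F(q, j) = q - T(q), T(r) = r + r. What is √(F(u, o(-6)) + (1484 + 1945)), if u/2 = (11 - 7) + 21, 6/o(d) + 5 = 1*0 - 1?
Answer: √3379 ≈ 58.129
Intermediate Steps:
T(r) = 2*r
o(d) = -1 (o(d) = 6/(-5 + (1*0 - 1)) = 6/(-5 + (0 - 1)) = 6/(-5 - 1) = 6/(-6) = 6*(-⅙) = -1)
u = 50 (u = 2*((11 - 7) + 21) = 2*(4 + 21) = 2*25 = 50)
F(q, j) = -q (F(q, j) = q - 2*q = -q)
√(F(u, o(-6)) + (1484 + 1945)) = √(-1*50 + (1484 + 1945)) = √(-50 + 3429) = √3379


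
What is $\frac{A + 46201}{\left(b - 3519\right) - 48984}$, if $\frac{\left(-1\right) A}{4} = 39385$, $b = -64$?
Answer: $\frac{111339}{52567} \approx 2.118$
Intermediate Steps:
$A = -157540$ ($A = \left(-4\right) 39385 = -157540$)
$\frac{A + 46201}{\left(b - 3519\right) - 48984} = \frac{-157540 + 46201}{\left(-64 - 3519\right) - 48984} = - \frac{111339}{\left(-64 - 3519\right) - 48984} = - \frac{111339}{-3583 - 48984} = - \frac{111339}{-52567} = \left(-111339\right) \left(- \frac{1}{52567}\right) = \frac{111339}{52567}$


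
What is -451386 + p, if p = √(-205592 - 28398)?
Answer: -451386 + I*√233990 ≈ -4.5139e+5 + 483.73*I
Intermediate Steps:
p = I*√233990 (p = √(-233990) = I*√233990 ≈ 483.73*I)
-451386 + p = -451386 + I*√233990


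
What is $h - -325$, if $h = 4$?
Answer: $329$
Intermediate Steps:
$h - -325 = 4 - -325 = 4 + 325 = 329$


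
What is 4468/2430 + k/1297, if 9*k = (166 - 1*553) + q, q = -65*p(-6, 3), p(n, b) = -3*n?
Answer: 2687303/1575855 ≈ 1.7053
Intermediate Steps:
q = -1170 (q = -(-195)*(-6) = -65*18 = -1170)
k = -173 (k = ((166 - 1*553) - 1170)/9 = ((166 - 553) - 1170)/9 = (-387 - 1170)/9 = (1/9)*(-1557) = -173)
4468/2430 + k/1297 = 4468/2430 - 173/1297 = 4468*(1/2430) - 173*1/1297 = 2234/1215 - 173/1297 = 2687303/1575855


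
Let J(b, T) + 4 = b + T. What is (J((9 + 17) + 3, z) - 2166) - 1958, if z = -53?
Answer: -4152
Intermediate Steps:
J(b, T) = -4 + T + b (J(b, T) = -4 + (b + T) = -4 + (T + b) = -4 + T + b)
(J((9 + 17) + 3, z) - 2166) - 1958 = ((-4 - 53 + ((9 + 17) + 3)) - 2166) - 1958 = ((-4 - 53 + (26 + 3)) - 2166) - 1958 = ((-4 - 53 + 29) - 2166) - 1958 = (-28 - 2166) - 1958 = -2194 - 1958 = -4152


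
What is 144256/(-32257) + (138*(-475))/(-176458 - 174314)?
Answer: -8081086547/1885808734 ≈ -4.2852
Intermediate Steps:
144256/(-32257) + (138*(-475))/(-176458 - 174314) = 144256*(-1/32257) - 65550/(-350772) = -144256/32257 - 65550*(-1/350772) = -144256/32257 + 10925/58462 = -8081086547/1885808734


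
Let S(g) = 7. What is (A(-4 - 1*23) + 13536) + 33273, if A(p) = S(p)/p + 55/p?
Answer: 1263781/27 ≈ 46807.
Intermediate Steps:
A(p) = 62/p (A(p) = 7/p + 55/p = 62/p)
(A(-4 - 1*23) + 13536) + 33273 = (62/(-4 - 1*23) + 13536) + 33273 = (62/(-4 - 23) + 13536) + 33273 = (62/(-27) + 13536) + 33273 = (62*(-1/27) + 13536) + 33273 = (-62/27 + 13536) + 33273 = 365410/27 + 33273 = 1263781/27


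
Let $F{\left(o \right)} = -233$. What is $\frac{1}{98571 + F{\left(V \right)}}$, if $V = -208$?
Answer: $\frac{1}{98338} \approx 1.0169 \cdot 10^{-5}$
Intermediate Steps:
$\frac{1}{98571 + F{\left(V \right)}} = \frac{1}{98571 - 233} = \frac{1}{98338}$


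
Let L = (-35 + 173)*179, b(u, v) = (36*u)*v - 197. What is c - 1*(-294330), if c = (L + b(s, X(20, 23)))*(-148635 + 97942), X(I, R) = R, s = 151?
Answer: -7579982039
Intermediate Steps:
b(u, v) = -197 + 36*u*v (b(u, v) = 36*u*v - 197 = -197 + 36*u*v)
L = 24702 (L = 138*179 = 24702)
c = -7580276369 (c = (24702 + (-197 + 36*151*23))*(-148635 + 97942) = (24702 + (-197 + 125028))*(-50693) = (24702 + 124831)*(-50693) = 149533*(-50693) = -7580276369)
c - 1*(-294330) = -7580276369 - 1*(-294330) = -7580276369 + 294330 = -7579982039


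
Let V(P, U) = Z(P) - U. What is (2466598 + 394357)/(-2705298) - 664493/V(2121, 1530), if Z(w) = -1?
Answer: 1793271461809/4141811238 ≈ 432.97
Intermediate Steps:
V(P, U) = -1 - U
(2466598 + 394357)/(-2705298) - 664493/V(2121, 1530) = (2466598 + 394357)/(-2705298) - 664493/(-1 - 1*1530) = 2860955*(-1/2705298) - 664493/(-1 - 1530) = -2860955/2705298 - 664493/(-1531) = -2860955/2705298 - 664493*(-1/1531) = -2860955/2705298 + 664493/1531 = 1793271461809/4141811238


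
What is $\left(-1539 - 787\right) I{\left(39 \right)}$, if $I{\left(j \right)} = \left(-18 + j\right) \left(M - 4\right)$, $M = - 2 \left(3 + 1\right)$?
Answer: $586152$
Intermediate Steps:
$M = -8$ ($M = \left(-2\right) 4 = -8$)
$I{\left(j \right)} = 216 - 12 j$ ($I{\left(j \right)} = \left(-18 + j\right) \left(-8 - 4\right) = \left(-18 + j\right) \left(-12\right) = 216 - 12 j$)
$\left(-1539 - 787\right) I{\left(39 \right)} = \left(-1539 - 787\right) \left(216 - 468\right) = - 2326 \left(216 - 468\right) = \left(-2326\right) \left(-252\right) = 586152$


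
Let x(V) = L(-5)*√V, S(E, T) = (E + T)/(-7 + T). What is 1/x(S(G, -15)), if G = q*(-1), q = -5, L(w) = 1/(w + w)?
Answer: -2*√55 ≈ -14.832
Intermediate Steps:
L(w) = 1/(2*w)
G = 5 (G = -5*(-1) = 5)
S(E, T) = (E + T)/(-7 + T)
x(V) = -√V/10 (x(V) = ((½)/(-5))*√V = ((½)*(-⅕))*√V = -√V/10)
1/x(S(G, -15)) = 1/(-√10*√(-1/(-7 - 15))/10) = 1/(-√10*√(-1/(-22))/10) = 1/(-√55/11/10) = 1/(-√55/110) = -2*√55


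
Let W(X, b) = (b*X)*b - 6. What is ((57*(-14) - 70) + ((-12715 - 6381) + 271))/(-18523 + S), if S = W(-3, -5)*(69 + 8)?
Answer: 19693/24760 ≈ 0.79536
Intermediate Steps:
W(X, b) = -6 + X*b² (W(X, b) = (X*b)*b - 6 = X*b² - 6 = -6 + X*b²)
S = -6237 (S = (-6 - 3*(-5)²)*(69 + 8) = (-6 - 3*25)*77 = (-6 - 75)*77 = -81*77 = -6237)
((57*(-14) - 70) + ((-12715 - 6381) + 271))/(-18523 + S) = ((57*(-14) - 70) + ((-12715 - 6381) + 271))/(-18523 - 6237) = ((-798 - 70) + (-19096 + 271))/(-24760) = (-868 - 18825)*(-1/24760) = -19693*(-1/24760) = 19693/24760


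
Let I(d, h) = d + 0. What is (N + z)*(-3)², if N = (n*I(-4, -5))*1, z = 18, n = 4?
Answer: 18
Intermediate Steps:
I(d, h) = d
N = -16 (N = (4*(-4))*1 = -16*1 = -16)
(N + z)*(-3)² = (-16 + 18)*(-3)² = 2*9 = 18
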